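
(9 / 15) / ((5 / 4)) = 12 / 25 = 0.48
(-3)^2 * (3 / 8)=27 / 8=3.38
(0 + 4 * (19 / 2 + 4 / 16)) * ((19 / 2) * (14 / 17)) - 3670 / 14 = 5114 / 119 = 42.97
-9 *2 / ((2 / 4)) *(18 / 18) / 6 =-6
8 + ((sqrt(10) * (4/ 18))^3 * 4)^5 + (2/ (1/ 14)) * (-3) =-76 + 335544320000000 * sqrt(10)/ 205891132094649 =-70.85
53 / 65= 0.82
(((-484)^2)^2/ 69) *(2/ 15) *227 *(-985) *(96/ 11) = -14277784370364416/ 69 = -206924411164701.68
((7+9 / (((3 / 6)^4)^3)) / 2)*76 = 1401098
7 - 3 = 4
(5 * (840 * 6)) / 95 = 5040 / 19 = 265.26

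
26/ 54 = 13/ 27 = 0.48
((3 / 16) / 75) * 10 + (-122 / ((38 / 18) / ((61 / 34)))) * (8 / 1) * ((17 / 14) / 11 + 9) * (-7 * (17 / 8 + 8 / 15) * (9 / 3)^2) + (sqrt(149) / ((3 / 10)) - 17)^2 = 147383345671 / 116280 - 340 * sqrt(149) / 3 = 1266103.22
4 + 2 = 6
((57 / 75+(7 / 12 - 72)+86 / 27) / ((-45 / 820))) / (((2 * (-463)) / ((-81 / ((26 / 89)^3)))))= 5265479023117 / 1220653200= 4313.66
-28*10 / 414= -140 / 207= -0.68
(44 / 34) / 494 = 11 / 4199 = 0.00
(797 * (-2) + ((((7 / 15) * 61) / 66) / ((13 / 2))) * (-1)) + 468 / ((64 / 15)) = -152831647 / 102960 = -1484.38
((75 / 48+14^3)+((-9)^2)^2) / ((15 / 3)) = 29781 / 16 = 1861.31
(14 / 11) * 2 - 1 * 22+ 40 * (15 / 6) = 886 / 11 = 80.55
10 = 10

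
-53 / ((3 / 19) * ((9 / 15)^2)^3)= -15734375 / 2187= -7194.50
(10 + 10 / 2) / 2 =15 / 2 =7.50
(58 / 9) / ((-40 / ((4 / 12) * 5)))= -0.27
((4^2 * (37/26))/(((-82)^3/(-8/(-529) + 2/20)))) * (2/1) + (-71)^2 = 11946406694452/2369848585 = 5041.00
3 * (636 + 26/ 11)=21066/ 11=1915.09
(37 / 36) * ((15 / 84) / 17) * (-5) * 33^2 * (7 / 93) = -111925 / 25296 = -4.42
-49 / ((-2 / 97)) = 4753 / 2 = 2376.50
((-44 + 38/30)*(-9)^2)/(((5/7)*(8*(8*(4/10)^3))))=-605745/512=-1183.10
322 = 322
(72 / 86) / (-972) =-1 / 1161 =-0.00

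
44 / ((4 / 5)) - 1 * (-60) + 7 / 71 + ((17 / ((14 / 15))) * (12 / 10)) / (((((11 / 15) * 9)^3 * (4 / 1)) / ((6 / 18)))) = 2741137739 / 23814252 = 115.10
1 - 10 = -9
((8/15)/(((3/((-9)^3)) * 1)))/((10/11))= -3564/25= -142.56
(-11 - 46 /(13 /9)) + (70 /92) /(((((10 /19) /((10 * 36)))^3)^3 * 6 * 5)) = 248522126912651697580068341 /299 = 831177681982112700936683.40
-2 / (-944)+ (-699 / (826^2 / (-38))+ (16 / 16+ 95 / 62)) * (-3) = -326202907 / 42301112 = -7.71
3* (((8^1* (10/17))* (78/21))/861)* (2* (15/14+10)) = 322400/239071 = 1.35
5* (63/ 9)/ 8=35/ 8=4.38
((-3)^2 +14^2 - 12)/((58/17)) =3281/58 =56.57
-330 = -330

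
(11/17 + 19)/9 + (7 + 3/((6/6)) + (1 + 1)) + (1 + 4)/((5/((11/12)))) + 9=14749/612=24.10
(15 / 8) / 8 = 15 / 64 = 0.23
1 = 1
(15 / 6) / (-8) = -5 / 16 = -0.31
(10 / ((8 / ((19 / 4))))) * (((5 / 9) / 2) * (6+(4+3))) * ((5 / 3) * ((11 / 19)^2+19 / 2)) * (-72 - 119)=-67128.80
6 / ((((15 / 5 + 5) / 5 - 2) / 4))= -60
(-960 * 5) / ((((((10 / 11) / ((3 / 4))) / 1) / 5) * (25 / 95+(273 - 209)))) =-11400 / 37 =-308.11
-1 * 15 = -15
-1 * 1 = -1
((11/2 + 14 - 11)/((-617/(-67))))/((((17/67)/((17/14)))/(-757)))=-57768941/17276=-3343.88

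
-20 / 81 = -0.25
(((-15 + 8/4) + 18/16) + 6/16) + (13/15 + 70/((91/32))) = 13.98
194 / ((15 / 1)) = 194 / 15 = 12.93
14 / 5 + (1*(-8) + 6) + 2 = 14 / 5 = 2.80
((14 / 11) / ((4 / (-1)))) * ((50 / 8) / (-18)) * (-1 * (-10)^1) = 875 / 792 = 1.10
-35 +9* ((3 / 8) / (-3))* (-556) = 1181 / 2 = 590.50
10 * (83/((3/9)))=2490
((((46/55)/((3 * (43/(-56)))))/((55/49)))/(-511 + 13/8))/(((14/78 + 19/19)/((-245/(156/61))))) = -16403632/318033375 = -0.05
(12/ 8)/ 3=1/ 2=0.50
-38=-38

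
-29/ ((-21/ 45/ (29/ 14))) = 128.72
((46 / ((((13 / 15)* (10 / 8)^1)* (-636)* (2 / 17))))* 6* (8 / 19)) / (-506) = 408 / 144001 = 0.00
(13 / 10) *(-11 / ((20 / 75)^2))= -6435 / 32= -201.09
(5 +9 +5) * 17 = 323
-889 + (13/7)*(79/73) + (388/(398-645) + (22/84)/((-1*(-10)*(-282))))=-271086254483/305084520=-888.56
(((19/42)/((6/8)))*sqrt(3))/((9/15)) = 190*sqrt(3)/189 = 1.74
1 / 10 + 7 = 71 / 10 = 7.10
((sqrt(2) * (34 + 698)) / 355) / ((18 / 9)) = 366 * sqrt(2) / 355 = 1.46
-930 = -930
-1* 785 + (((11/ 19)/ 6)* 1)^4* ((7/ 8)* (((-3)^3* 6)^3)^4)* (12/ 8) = 4844458341700404692262900271/ 130321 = 37173274773063471675807.43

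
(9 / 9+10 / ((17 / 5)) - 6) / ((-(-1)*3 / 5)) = -175 / 51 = -3.43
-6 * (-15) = 90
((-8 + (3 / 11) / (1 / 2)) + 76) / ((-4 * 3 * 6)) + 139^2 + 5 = 7652719 / 396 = 19325.05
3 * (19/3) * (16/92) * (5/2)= 190/23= 8.26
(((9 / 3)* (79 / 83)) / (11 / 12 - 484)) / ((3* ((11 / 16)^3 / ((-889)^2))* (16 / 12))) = -2301617074176 / 640411981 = -3593.96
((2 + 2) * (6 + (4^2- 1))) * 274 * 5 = 115080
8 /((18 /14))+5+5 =146 /9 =16.22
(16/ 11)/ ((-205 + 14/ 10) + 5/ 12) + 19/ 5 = 2543119/ 670505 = 3.79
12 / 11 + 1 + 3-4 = 12 / 11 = 1.09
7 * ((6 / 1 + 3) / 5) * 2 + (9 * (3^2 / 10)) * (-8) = -198 / 5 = -39.60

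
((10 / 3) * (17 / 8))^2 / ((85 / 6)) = 85 / 24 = 3.54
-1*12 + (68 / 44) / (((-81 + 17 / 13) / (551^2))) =-67232573 / 11396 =-5899.66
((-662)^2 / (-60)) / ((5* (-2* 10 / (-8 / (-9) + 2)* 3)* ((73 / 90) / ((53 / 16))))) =75487529 / 262800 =287.24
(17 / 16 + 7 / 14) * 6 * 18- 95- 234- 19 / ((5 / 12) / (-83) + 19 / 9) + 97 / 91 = -55042901 / 327236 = -168.21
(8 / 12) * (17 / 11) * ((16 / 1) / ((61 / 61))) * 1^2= 544 / 33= 16.48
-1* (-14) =14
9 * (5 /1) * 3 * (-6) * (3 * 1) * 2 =-4860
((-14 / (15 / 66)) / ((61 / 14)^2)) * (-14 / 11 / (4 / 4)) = 76832 / 18605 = 4.13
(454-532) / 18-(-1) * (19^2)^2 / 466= 384905 / 1398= 275.33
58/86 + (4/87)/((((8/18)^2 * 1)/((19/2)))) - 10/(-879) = 25403533/8768904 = 2.90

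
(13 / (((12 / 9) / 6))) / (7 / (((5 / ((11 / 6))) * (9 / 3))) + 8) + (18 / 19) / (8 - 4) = 207243 / 30286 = 6.84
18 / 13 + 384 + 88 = 6154 / 13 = 473.38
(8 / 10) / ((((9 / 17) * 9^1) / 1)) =68 / 405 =0.17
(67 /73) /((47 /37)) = 2479 /3431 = 0.72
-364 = -364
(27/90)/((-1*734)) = -3/7340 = -0.00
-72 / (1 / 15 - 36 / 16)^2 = -259200 / 17161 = -15.10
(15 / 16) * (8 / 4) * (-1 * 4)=-15 / 2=-7.50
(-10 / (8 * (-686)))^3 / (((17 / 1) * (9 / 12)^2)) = 125 / 197571259872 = 0.00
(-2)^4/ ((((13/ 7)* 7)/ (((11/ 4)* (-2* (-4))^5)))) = 1441792/ 13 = 110907.08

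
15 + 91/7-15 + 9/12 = 55/4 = 13.75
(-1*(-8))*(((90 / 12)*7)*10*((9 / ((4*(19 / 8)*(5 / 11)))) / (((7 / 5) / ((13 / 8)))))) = 193050 / 19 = 10160.53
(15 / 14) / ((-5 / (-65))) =195 / 14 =13.93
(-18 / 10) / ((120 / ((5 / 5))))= -3 / 200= -0.02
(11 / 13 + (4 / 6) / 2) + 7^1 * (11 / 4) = 3187 / 156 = 20.43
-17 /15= -1.13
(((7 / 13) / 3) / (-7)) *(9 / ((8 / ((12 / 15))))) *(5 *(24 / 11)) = -36 / 143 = -0.25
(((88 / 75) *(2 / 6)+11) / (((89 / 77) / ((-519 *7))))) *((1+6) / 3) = -1672944427 / 20025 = -83542.79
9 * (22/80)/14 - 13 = -7181/560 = -12.82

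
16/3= 5.33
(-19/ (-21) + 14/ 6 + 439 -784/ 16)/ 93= 8258/ 1953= 4.23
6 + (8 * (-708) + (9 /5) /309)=-2913867 /515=-5657.99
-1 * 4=-4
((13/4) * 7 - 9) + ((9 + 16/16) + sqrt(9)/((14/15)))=755/28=26.96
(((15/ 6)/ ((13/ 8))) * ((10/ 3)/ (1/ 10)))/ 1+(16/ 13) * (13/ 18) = 6104/ 117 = 52.17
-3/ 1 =-3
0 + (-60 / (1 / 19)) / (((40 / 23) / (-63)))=82593 / 2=41296.50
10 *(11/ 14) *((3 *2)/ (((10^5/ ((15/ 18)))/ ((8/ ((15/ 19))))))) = 209/ 52500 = 0.00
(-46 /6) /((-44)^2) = -23 /5808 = -0.00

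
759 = 759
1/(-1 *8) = -1/8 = -0.12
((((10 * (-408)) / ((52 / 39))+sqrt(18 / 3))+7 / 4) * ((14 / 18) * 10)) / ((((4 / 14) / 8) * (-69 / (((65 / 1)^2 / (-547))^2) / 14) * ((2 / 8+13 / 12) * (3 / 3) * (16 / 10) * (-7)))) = -267499202140625 / 495490104+21867015625 * sqrt(6) / 123872526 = -539435.50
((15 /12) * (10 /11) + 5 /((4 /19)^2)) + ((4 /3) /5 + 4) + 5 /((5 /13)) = 346409 /2640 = 131.22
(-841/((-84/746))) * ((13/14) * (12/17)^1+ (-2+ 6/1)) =86892961/2499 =34771.09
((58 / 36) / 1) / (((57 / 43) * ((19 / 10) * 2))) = 6235 / 19494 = 0.32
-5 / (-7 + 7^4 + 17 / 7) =-7 / 3355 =-0.00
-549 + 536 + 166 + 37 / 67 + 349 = 33671 / 67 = 502.55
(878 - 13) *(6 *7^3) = 1780170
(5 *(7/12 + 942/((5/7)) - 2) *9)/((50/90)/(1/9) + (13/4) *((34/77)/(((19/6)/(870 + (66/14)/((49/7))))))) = 16999066623/114576016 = 148.36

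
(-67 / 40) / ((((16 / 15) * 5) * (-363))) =67 / 77440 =0.00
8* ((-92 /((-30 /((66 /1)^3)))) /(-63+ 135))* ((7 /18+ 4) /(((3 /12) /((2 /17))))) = 154779328 /765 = 202325.92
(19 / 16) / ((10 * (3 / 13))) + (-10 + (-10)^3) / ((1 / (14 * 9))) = -127259.49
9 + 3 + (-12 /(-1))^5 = 248844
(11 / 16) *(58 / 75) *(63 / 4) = 6699 / 800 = 8.37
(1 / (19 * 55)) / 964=1 / 1007380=0.00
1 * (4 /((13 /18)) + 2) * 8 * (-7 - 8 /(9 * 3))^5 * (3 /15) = -249410.66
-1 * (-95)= 95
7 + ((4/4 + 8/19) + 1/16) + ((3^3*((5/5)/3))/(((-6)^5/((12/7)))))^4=10400482923283/1225958436864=8.48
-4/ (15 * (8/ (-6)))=1/ 5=0.20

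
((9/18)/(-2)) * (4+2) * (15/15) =-1.50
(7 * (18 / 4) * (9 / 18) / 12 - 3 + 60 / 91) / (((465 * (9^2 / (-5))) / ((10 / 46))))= 2495 / 84088368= 0.00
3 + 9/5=24/5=4.80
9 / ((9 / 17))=17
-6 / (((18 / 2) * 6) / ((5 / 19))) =-5 / 171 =-0.03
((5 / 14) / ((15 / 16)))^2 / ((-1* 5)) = -64 / 2205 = -0.03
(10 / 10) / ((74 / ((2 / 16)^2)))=1 / 4736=0.00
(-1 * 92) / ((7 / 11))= -1012 / 7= -144.57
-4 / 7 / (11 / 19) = -0.99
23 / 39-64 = -63.41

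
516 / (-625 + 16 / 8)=-516 / 623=-0.83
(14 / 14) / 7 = 1 / 7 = 0.14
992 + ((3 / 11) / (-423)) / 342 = 526198463 / 530442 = 992.00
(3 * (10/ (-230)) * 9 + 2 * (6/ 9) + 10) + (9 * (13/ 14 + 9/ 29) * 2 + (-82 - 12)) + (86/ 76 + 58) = -1281967/ 532266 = -2.41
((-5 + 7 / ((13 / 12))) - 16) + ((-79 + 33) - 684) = -9679 / 13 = -744.54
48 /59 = 0.81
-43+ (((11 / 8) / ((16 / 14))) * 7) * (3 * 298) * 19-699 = 4553983 / 32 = 142311.97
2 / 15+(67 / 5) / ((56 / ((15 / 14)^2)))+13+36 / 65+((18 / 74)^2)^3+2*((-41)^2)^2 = 31035271542753711747901 / 5491475547710880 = 5651535.96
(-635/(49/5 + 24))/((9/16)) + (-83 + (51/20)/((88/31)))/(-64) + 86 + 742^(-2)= 1270654794337339/23581404887040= 53.88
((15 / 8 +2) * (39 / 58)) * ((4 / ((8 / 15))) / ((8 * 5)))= 3627 / 7424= 0.49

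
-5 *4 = -20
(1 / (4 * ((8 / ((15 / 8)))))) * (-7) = -105 / 256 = -0.41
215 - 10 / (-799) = 171795 / 799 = 215.01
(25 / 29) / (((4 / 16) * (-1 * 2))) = -50 / 29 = -1.72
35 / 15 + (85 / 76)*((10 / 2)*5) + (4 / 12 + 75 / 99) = 78713 / 2508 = 31.38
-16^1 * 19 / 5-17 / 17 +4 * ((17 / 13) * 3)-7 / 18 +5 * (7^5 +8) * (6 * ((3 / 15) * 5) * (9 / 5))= 1062317299 / 1170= 907963.50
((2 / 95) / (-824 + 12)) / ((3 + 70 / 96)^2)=-1152 / 617910685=-0.00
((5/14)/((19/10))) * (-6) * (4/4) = -150/133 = -1.13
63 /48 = 21 /16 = 1.31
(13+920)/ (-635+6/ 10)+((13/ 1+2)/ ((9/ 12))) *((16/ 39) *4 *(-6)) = -629305/ 3172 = -198.39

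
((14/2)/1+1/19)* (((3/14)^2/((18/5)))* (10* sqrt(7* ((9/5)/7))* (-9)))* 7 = -9045* sqrt(5)/266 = -76.03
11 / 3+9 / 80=907 / 240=3.78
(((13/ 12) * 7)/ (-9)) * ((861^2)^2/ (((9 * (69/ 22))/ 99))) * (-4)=149411609889542/ 23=6496156951719.22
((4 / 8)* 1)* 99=99 / 2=49.50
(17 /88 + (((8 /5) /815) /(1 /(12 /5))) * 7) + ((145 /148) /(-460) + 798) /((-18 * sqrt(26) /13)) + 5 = 9370511 /1793000-10865539 * sqrt(26) /490176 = -107.80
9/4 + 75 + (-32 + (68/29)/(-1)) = 4977/116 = 42.91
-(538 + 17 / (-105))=-56473 / 105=-537.84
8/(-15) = -8/15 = -0.53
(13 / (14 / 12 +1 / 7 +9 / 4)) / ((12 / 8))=56 / 23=2.43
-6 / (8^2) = -3 / 32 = -0.09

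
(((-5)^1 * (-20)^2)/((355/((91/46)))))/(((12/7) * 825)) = -1274/161667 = -0.01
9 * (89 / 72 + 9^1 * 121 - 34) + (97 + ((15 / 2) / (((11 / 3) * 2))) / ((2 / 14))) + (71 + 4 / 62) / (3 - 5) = 26119923 / 2728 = 9574.75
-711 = -711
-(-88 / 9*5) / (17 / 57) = 8360 / 51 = 163.92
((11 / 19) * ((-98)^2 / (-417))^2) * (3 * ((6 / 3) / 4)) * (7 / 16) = 443889677 / 2202594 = 201.53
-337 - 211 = -548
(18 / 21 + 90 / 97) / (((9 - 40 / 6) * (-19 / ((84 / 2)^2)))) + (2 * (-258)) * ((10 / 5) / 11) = -3341832 / 20273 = -164.84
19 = 19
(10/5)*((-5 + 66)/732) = 1/6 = 0.17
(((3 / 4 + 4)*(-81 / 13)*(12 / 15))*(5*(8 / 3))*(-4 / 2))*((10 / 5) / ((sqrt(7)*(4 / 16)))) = 65664*sqrt(7) / 91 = 1909.13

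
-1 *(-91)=91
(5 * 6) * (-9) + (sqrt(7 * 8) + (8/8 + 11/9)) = -2410/9 + 2 * sqrt(14) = -260.29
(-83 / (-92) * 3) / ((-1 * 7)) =-0.39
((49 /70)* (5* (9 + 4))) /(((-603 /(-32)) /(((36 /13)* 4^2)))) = 7168 /67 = 106.99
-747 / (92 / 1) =-747 / 92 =-8.12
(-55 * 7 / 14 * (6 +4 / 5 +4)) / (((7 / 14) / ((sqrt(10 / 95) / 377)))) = -594 * sqrt(38) / 7163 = -0.51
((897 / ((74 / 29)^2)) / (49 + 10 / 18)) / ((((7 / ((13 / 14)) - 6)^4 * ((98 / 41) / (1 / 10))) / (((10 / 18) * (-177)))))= -156357591183729 / 76590402560000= -2.04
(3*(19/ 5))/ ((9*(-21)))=-19/ 315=-0.06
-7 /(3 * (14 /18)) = -3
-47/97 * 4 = -188/97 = -1.94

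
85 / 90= 17 / 18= 0.94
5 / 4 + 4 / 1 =21 / 4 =5.25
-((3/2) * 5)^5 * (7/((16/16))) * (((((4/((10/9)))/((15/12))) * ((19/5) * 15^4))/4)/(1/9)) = -3313202484375/16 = -207075155273.44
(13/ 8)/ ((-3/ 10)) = -65/ 12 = -5.42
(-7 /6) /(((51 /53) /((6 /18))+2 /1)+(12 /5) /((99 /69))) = -20405 /114726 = -0.18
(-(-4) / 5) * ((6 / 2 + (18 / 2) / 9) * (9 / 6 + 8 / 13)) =88 / 13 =6.77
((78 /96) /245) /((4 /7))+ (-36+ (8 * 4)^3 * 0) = -80627 /2240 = -35.99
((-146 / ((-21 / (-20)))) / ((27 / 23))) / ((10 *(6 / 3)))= -3358 / 567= -5.92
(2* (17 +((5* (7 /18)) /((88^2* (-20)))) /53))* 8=502368761 /1846944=272.00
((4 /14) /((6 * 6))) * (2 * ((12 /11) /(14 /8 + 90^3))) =16 /673597617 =0.00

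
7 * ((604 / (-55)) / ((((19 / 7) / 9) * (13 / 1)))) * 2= -532728 / 13585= -39.21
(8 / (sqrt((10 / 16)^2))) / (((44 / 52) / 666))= 554112 / 55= 10074.76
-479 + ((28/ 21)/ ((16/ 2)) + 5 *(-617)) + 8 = -21335/ 6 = -3555.83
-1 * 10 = -10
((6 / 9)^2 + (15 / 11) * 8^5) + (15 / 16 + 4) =44689.02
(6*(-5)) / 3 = -10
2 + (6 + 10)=18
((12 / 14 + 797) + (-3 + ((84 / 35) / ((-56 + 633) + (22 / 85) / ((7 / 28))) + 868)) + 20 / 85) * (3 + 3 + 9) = 20836795800 / 835261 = 24946.45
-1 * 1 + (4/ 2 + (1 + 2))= 4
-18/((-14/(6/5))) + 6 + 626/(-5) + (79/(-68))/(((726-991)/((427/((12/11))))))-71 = -186.94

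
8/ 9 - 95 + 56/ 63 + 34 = -533/ 9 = -59.22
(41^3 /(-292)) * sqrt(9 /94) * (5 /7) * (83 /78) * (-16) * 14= 57204430 * sqrt(94) /44603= 12434.53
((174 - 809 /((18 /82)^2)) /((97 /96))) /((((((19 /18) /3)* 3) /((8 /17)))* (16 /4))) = -172266880 /93993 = -1832.76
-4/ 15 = -0.27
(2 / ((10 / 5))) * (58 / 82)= 29 / 41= 0.71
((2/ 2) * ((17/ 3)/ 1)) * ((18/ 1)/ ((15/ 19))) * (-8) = -5168/ 5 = -1033.60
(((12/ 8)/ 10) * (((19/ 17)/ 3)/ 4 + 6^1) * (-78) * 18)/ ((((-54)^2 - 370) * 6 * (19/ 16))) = -145431/ 2055895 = -0.07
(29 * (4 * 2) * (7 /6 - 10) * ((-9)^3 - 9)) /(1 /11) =16636488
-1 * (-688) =688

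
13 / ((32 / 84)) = 34.12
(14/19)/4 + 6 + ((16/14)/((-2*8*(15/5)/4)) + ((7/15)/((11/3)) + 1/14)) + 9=335488/21945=15.29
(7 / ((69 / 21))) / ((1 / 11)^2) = 5929 / 23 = 257.78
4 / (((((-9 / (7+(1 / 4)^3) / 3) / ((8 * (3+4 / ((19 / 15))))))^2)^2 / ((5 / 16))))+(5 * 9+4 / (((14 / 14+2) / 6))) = 470125600317924197 / 2135179264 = 220180857.06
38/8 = 19/4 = 4.75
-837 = -837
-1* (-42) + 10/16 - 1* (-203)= 1965/8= 245.62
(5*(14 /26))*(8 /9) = 280 /117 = 2.39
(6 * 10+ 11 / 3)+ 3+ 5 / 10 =403 / 6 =67.17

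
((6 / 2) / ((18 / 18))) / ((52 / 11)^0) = 3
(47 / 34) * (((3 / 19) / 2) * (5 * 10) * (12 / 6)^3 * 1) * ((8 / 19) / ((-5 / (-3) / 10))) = 676800 / 6137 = 110.28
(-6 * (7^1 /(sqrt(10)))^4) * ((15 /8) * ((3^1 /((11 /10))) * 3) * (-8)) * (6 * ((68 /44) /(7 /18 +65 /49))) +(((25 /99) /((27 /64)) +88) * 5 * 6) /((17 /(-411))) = 154764340948 /4942971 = 31309.98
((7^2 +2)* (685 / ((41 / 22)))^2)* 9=62011391.49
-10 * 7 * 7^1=-490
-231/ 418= -21/ 38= -0.55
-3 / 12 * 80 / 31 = -20 / 31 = -0.65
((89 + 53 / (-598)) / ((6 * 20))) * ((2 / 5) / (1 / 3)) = 53169 / 59800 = 0.89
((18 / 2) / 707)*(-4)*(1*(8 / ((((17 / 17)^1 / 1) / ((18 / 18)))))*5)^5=-3686400000 / 707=-5214144.27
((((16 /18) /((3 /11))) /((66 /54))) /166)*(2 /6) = 0.01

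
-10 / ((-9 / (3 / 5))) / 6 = 0.11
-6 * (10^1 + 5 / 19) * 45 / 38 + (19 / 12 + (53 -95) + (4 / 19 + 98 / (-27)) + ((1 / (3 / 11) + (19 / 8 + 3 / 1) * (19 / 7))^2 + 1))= 6648893683 / 30566592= 217.52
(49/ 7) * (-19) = -133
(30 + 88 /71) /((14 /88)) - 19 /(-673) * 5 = 65726631 /334481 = 196.50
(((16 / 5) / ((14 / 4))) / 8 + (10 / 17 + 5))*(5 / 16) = 3393 / 1904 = 1.78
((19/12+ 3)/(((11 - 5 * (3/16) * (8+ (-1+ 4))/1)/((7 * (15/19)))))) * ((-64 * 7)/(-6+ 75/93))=1388800/437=3178.03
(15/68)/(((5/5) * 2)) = 15/136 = 0.11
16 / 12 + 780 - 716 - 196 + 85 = -137 / 3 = -45.67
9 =9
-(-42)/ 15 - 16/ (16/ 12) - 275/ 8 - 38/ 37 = -66011/ 1480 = -44.60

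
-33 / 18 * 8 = -44 / 3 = -14.67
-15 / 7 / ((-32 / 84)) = 45 / 8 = 5.62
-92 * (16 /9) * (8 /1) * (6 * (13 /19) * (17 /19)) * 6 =-10409984 /361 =-28836.52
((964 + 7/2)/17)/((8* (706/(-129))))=-1.30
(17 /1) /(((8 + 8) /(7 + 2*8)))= 391 /16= 24.44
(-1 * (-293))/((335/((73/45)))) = 21389/15075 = 1.42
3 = 3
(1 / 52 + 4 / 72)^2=1225 / 219024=0.01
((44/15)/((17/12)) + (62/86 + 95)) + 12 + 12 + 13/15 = 1344947/10965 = 122.66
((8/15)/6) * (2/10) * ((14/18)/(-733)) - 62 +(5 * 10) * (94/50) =32.00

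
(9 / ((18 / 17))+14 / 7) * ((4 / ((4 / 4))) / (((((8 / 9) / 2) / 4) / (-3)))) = -1134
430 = 430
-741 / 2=-370.50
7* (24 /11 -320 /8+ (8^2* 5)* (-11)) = -273952 /11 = -24904.73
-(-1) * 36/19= 36/19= 1.89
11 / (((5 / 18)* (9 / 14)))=308 / 5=61.60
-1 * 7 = -7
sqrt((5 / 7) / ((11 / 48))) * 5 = 20 * sqrt(1155) / 77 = 8.83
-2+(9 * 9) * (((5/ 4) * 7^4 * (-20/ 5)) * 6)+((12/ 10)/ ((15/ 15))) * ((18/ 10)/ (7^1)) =-1021025546/ 175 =-5834431.69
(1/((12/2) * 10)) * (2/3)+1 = 1.01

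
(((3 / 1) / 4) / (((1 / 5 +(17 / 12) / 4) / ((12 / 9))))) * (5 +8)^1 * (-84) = -37440 / 19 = -1970.53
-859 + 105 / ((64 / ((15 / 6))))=-109427 / 128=-854.90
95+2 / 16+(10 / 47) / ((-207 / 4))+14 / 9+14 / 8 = 7660727 / 77832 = 98.43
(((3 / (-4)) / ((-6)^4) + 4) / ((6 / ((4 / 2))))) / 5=6911 / 25920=0.27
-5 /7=-0.71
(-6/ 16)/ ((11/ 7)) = -21/ 88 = -0.24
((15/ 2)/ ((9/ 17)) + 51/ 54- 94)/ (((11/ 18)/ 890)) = -1263800/ 11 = -114890.91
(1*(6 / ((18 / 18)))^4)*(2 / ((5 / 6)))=15552 / 5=3110.40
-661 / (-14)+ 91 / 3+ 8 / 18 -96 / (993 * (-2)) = 3254753 / 41706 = 78.04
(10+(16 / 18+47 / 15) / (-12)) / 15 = 5219 / 8100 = 0.64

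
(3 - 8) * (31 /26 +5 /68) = -5595 /884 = -6.33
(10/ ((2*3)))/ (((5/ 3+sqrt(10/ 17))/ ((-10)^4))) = 850000/ 67 - 30000*sqrt(170)/ 67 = 6848.48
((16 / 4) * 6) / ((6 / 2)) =8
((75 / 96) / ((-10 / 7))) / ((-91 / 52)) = 5 / 16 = 0.31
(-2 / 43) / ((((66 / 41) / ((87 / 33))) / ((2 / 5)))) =-2378 / 78045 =-0.03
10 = 10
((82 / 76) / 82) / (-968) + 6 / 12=36783 / 73568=0.50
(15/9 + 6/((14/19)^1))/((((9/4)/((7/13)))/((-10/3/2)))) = -4120/1053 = -3.91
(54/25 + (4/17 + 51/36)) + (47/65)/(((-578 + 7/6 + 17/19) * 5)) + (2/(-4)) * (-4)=25298715749/4353059100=5.81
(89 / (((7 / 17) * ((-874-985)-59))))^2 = 2289169 / 180257476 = 0.01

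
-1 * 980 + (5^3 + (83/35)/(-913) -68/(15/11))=-1045124/1155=-904.87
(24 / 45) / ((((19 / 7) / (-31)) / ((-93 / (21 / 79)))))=607352 / 285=2131.06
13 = 13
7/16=0.44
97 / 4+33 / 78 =1283 / 52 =24.67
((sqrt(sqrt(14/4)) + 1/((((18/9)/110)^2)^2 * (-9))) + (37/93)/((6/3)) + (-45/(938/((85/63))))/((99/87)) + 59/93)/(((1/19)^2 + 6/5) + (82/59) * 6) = -35191940288881175/330265699533 + 106495 * 2^(3/4) * 7^(1/4)/2032298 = -106556.31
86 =86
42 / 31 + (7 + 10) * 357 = 188181 / 31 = 6070.35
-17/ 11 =-1.55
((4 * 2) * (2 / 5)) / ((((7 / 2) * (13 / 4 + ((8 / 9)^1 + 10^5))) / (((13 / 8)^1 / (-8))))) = -234 / 126005215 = -0.00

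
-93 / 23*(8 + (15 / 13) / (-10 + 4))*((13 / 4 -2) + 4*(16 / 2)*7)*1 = -17009979 / 2392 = -7111.20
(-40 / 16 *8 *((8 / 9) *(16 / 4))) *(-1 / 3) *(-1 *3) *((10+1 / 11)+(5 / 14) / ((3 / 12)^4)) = -5002880 / 693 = -7219.16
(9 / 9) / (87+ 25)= 1 / 112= 0.01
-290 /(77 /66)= -1740 /7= -248.57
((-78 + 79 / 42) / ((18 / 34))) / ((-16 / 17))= 923933 / 6048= 152.77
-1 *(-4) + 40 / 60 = 14 / 3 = 4.67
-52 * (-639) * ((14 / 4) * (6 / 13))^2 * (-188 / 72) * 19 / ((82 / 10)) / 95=-5522.02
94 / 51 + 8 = 502 / 51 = 9.84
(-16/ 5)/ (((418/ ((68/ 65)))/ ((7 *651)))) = -2479008/ 67925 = -36.50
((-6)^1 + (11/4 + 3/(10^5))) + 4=75003/100000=0.75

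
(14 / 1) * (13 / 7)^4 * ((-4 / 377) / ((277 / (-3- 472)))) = 8348600 / 2755319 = 3.03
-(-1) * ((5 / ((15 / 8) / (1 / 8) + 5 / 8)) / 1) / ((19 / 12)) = 96 / 475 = 0.20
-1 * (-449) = 449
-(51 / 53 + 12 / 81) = -1589 / 1431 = -1.11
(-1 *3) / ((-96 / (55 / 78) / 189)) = 3465 / 832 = 4.16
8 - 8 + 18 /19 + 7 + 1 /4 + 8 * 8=5487 /76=72.20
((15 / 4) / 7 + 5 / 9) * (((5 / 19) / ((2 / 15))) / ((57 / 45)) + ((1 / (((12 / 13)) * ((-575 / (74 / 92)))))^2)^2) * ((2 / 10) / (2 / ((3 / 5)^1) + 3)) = 0.05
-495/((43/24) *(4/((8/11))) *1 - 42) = 23760/1543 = 15.40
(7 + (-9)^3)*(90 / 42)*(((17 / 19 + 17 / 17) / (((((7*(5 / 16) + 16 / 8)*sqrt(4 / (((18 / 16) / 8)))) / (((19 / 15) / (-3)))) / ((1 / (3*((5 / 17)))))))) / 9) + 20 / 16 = 231559 / 28140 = 8.23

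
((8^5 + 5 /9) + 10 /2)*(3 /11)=294962 /33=8938.24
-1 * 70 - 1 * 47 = -117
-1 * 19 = -19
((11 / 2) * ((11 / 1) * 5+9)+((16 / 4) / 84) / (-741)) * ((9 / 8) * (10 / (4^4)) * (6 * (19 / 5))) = 16432413 / 46592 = 352.69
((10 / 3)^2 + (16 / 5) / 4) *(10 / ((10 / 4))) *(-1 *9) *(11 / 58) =-11792 / 145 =-81.32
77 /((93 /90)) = 2310 /31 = 74.52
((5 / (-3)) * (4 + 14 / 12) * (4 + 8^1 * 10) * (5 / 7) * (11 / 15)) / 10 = -341 / 9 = -37.89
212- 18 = 194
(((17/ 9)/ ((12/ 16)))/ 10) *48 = 544/ 45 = 12.09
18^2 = 324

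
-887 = -887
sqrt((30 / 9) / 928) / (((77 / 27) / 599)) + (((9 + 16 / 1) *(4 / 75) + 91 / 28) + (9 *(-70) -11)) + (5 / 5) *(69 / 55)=-622.57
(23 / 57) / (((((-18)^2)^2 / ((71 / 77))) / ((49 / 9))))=11431 / 592379568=0.00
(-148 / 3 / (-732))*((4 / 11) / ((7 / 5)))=740 / 42273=0.02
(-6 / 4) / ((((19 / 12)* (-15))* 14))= 3 / 665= 0.00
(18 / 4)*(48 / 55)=3.93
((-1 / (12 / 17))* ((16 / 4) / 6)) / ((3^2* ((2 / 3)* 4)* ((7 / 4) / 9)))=-17 / 84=-0.20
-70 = -70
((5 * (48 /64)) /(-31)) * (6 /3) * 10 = -75 /31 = -2.42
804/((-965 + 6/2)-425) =-804/1387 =-0.58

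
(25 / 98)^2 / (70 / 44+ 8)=6875 / 1013222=0.01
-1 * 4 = -4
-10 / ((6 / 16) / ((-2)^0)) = -80 / 3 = -26.67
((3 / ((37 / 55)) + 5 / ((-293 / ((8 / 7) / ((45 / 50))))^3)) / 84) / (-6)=-0.01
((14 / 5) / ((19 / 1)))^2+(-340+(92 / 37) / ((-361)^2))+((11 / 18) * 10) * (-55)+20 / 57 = -733123781677 / 1084922325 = -675.74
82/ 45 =1.82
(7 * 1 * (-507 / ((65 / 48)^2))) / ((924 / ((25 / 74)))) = -288 / 407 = -0.71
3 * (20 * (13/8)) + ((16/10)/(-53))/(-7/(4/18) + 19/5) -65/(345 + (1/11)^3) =656029226831/6741456476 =97.31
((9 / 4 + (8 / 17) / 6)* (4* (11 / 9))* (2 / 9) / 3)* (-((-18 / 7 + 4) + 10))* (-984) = 274208000 / 28917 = 9482.59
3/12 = 1/4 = 0.25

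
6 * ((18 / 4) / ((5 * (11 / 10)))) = 54 / 11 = 4.91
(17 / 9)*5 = 85 / 9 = 9.44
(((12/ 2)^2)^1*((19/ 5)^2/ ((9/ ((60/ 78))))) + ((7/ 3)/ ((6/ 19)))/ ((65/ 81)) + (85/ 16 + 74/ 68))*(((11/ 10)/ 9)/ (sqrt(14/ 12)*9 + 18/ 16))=-3892141/ 43956900 + 3892141*sqrt(42)/ 32967675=0.68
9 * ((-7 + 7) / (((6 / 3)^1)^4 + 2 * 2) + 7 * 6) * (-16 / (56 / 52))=-5616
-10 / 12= -5 / 6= -0.83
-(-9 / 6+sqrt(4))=-1 / 2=-0.50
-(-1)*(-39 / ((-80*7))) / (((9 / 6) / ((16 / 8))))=13 / 140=0.09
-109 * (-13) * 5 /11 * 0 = 0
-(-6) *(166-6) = 960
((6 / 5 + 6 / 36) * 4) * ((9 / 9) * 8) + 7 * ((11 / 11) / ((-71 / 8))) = 45736 / 1065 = 42.94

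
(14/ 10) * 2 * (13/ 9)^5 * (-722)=-3753029644/ 295245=-12711.58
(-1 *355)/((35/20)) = -1420/7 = -202.86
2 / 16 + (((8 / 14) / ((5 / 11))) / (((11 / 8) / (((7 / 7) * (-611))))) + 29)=-148261 / 280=-529.50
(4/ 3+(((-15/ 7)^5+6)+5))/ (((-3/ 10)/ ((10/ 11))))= 165626600/ 1663893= 99.54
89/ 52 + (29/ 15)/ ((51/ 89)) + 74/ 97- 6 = -585431/ 3858660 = -0.15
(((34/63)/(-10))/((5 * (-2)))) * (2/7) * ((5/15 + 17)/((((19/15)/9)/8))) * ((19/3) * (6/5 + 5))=219232/3675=59.65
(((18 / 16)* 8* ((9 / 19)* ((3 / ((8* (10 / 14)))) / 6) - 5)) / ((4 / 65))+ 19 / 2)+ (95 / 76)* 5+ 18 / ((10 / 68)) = -3569193 / 6080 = -587.04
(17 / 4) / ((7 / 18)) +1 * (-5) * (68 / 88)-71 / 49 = 3027 / 539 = 5.62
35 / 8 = 4.38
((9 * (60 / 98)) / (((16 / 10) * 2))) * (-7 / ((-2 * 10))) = 135 / 224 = 0.60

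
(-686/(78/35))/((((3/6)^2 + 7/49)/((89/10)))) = -2991646/429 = -6973.53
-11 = -11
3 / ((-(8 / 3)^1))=-9 / 8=-1.12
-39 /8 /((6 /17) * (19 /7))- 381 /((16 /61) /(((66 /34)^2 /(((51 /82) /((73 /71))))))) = -960054586703 /106042192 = -9053.52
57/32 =1.78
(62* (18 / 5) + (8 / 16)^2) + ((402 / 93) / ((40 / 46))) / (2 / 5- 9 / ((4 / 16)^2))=12431949 / 55645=223.42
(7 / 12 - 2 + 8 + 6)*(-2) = -151 / 6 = -25.17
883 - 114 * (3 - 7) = 1339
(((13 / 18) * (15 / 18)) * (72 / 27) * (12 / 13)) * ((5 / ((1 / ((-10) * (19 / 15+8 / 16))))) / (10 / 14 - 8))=74200 / 4131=17.96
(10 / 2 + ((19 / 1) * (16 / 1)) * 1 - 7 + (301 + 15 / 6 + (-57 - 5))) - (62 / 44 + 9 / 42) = 83449 / 154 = 541.88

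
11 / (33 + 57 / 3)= 11 / 52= 0.21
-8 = -8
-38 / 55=-0.69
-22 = -22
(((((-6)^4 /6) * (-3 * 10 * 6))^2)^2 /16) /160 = 892616806656000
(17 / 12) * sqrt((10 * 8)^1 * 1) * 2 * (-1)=-25.34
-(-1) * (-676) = -676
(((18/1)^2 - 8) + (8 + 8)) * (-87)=-28884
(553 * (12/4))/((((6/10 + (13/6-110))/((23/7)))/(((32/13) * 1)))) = -5232960/41821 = -125.13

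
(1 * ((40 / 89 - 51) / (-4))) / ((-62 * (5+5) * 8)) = -4499 / 1765760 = -0.00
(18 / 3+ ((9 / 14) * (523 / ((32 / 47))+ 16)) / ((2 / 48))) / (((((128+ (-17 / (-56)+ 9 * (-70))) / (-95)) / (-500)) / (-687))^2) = 179654409259458000000 / 3508129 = 51210890266423.50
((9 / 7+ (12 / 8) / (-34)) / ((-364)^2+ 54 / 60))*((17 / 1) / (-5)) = -591 / 18549566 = -0.00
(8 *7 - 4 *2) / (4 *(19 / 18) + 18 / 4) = 864 / 157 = 5.50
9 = 9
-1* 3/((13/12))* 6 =-16.62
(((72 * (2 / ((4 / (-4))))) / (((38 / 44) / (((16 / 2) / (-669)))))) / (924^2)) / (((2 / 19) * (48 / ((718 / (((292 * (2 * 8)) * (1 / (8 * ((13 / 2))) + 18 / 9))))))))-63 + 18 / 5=-59.40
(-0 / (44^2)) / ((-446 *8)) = 0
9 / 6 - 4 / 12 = 7 / 6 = 1.17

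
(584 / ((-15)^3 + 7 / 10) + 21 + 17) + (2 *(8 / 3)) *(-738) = -131536054 / 33743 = -3898.17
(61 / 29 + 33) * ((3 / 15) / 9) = 1018 / 1305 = 0.78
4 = 4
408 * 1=408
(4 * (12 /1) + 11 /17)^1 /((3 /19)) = 15713 /51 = 308.10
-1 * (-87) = 87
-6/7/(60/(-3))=3/70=0.04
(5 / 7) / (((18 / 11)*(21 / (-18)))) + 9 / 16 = 443 / 2352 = 0.19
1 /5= 0.20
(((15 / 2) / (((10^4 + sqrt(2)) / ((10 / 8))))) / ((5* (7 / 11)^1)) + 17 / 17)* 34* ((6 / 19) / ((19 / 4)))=285684144288 / 126349997473-8415* sqrt(2) / 126349997473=2.26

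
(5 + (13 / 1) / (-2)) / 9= -1 / 6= -0.17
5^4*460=287500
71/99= 0.72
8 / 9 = 0.89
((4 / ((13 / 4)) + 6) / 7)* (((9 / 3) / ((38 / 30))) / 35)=0.07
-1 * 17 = -17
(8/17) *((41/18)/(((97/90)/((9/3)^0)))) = 1640/1649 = 0.99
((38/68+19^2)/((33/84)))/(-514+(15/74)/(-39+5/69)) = -2012216584/1123823041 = -1.79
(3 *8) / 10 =12 / 5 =2.40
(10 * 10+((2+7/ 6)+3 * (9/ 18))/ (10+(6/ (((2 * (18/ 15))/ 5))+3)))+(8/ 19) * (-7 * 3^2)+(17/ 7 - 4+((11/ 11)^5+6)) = 1609306/ 20349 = 79.09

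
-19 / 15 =-1.27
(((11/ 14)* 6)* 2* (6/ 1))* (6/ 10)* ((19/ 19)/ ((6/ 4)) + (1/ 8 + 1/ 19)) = 1089/ 38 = 28.66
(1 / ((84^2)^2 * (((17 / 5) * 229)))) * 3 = 5 / 64607106816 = 0.00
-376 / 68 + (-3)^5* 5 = -20749 / 17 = -1220.53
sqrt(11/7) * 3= 3 * sqrt(77)/7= 3.76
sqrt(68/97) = 2 * sqrt(1649)/97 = 0.84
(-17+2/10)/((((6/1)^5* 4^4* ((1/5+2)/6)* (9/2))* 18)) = -7/24634368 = -0.00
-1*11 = -11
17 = 17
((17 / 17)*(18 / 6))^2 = 9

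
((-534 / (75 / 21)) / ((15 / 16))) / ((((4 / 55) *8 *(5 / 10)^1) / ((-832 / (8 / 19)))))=27083056 / 25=1083322.24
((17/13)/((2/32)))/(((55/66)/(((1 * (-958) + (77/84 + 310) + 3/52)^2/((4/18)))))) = 519591880896/10985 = 47300125.71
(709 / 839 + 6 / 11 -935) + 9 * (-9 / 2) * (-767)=30129.89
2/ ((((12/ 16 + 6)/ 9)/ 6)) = 16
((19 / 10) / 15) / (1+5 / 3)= 19 / 400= 0.05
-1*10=-10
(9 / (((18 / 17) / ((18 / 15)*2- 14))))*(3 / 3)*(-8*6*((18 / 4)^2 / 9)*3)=159732 / 5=31946.40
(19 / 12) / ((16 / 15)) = 95 / 64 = 1.48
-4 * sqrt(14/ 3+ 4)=-4 * sqrt(78)/ 3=-11.78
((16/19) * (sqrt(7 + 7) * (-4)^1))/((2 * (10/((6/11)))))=-96 * sqrt(14)/1045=-0.34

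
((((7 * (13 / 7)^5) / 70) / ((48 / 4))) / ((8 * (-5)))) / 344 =-371293 / 27751718400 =-0.00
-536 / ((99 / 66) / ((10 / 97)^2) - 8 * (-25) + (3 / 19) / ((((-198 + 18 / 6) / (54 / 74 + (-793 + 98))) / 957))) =-3966400 / 6505519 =-0.61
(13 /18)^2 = 169 /324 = 0.52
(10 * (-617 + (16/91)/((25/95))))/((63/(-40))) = 3913.22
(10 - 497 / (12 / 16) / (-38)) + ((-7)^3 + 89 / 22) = -390641 / 1254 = -311.52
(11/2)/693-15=-1889/126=-14.99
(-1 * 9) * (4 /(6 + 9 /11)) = -132 /25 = -5.28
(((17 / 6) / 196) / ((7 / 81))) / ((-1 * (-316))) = 459 / 867104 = 0.00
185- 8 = 177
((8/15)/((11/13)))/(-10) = -52/825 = -0.06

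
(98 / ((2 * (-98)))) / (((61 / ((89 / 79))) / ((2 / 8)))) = -89 / 38552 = -0.00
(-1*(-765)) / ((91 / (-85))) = -65025 / 91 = -714.56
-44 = -44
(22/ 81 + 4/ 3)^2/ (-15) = -3380/ 19683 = -0.17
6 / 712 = 3 / 356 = 0.01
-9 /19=-0.47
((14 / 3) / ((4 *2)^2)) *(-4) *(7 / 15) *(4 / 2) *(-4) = 1.09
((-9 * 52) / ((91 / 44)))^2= 2509056 / 49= 51205.22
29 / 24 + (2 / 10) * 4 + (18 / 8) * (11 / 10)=269 / 60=4.48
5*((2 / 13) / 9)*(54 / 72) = 5 / 78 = 0.06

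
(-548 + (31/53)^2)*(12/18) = -3076742/8427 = -365.11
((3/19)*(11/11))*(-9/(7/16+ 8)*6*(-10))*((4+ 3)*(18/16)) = 1512/19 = 79.58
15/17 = 0.88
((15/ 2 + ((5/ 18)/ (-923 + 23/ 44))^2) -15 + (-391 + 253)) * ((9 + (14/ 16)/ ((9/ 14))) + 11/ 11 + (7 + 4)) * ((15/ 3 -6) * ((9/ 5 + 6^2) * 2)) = 43764163002568757/ 177926427468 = 245967.75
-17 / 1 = -17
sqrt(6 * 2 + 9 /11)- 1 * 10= -10 + sqrt(1551) /11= -6.42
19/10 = 1.90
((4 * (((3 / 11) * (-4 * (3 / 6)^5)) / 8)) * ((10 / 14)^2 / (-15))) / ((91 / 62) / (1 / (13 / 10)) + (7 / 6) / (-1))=2325 / 2973124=0.00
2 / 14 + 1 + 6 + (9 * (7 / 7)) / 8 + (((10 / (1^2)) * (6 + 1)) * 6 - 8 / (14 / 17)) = 418.55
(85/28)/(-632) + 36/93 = 209717/548576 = 0.38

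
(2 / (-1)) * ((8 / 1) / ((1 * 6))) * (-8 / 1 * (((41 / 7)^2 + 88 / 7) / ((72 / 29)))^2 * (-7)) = -4437291769 / 83349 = -53237.49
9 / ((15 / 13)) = 39 / 5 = 7.80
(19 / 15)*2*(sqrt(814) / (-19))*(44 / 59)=-88*sqrt(814) / 885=-2.84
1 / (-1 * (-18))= 1 / 18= 0.06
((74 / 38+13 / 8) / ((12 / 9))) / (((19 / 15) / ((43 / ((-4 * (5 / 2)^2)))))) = -210141 / 57760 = -3.64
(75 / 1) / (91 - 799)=-25 / 236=-0.11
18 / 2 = 9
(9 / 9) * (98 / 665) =14 / 95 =0.15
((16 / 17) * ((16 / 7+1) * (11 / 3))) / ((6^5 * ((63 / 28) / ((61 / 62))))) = 15433 / 24203529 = 0.00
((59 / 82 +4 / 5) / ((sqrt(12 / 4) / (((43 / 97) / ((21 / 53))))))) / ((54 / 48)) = 811324 * sqrt(3) / 1610685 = 0.87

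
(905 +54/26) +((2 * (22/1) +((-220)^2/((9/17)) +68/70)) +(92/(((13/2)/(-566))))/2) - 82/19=6875193412/77805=88364.42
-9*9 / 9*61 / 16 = -549 / 16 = -34.31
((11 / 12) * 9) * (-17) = -561 / 4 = -140.25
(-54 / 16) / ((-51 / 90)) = 405 / 68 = 5.96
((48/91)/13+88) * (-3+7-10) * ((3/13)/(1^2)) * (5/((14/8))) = -348.29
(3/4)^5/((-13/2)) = -243/6656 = -0.04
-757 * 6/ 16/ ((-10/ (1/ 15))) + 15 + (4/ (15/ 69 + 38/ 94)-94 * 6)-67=-5104453/ 8400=-607.67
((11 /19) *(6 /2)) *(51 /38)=1683 /722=2.33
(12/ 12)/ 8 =1/ 8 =0.12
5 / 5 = 1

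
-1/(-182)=1/182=0.01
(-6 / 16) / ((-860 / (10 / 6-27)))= -19 / 1720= -0.01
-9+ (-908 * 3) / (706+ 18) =-2310 / 181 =-12.76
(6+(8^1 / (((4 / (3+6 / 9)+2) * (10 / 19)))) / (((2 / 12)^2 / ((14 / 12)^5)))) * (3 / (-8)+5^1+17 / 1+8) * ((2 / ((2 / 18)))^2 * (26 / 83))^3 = 585036875215490256 / 48601895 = 12037326429.67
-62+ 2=-60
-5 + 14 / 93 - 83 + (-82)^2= 617162 / 93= 6636.15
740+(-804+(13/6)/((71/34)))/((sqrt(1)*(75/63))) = 116283/1775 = 65.51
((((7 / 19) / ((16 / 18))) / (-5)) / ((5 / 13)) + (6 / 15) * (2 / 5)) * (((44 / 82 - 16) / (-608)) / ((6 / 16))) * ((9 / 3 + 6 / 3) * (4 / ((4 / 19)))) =-66887 / 186960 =-0.36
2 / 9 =0.22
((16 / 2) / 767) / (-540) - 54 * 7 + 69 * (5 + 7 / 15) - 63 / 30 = -120113 / 41418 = -2.90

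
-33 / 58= -0.57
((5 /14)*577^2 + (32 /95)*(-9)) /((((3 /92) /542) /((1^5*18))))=35573032262.94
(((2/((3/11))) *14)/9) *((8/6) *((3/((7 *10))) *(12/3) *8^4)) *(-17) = -24510464/135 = -181558.99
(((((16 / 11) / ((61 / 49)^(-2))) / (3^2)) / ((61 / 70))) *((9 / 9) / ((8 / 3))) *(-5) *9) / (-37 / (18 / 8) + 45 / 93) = 83700 / 275429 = 0.30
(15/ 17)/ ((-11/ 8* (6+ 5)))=-120/ 2057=-0.06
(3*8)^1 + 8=32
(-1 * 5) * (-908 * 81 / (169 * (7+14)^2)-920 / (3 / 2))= 76307780 / 24843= 3071.60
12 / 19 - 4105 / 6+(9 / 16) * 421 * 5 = 456481 / 912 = 500.53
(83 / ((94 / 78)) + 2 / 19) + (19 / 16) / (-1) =968585 / 14288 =67.79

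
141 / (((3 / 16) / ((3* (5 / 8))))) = 1410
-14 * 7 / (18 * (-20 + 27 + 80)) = -49 / 783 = -0.06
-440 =-440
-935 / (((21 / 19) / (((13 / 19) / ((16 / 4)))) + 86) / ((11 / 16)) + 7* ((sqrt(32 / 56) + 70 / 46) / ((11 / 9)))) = -1448429340215 / 221639180533 + 16550807130* sqrt(7) / 221639180533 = -6.34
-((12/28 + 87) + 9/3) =-633/7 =-90.43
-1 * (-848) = 848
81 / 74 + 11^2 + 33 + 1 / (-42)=120490 / 777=155.07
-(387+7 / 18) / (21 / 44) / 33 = -13946 / 567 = -24.60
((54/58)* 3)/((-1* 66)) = -27/638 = -0.04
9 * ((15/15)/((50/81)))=729/50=14.58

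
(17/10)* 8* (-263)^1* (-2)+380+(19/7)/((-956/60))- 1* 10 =62933489/8365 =7523.43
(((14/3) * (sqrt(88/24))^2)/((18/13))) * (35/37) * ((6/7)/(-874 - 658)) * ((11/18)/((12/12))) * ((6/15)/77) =-143/6887106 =-0.00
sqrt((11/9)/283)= sqrt(3113)/849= 0.07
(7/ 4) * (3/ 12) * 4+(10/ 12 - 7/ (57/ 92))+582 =130709/ 228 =573.29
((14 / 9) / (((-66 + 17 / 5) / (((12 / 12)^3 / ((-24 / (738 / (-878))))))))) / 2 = -1435 / 3297768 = -0.00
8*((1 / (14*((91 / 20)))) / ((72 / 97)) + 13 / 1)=597202 / 5733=104.17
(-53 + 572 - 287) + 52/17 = 3996/17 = 235.06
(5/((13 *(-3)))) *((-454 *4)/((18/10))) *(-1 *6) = -90800/117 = -776.07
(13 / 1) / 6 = 2.17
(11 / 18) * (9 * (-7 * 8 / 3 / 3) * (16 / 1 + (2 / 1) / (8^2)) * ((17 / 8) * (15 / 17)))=-65835 / 64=-1028.67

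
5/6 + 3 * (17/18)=11/3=3.67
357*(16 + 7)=8211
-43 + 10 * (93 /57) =-507 /19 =-26.68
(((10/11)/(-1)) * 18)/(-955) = 36/2101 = 0.02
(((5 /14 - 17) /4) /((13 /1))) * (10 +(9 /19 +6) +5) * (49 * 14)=-1164534 /247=-4714.71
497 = 497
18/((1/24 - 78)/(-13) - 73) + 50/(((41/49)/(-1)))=-51447506/857105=-60.02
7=7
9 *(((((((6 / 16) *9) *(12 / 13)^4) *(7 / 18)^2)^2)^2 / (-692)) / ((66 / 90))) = -423519198323235840 / 1266287807275591237423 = -0.00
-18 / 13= -1.38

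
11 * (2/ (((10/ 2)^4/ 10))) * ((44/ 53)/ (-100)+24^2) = 33580316/ 165625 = 202.75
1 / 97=0.01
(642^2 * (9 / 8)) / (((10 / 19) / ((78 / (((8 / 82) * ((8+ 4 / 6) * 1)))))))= 6501784059 / 80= 81272300.74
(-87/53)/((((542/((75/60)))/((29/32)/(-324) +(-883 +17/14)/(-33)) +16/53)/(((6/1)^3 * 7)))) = -1753639948305/11679799238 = -150.14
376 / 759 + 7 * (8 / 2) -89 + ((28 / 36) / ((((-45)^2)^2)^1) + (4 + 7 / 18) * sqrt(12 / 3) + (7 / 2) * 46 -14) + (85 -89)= 91.27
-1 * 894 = -894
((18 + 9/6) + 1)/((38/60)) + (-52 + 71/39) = -13198/741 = -17.81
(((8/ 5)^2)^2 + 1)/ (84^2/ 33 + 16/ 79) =4102549/ 116240000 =0.04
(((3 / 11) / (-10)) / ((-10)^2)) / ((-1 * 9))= 1 / 33000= 0.00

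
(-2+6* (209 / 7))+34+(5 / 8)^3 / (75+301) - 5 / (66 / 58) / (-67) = 629299213601 / 2979508224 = 211.21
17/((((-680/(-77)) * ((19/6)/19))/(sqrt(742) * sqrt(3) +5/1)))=231/4 +231 * sqrt(2226)/20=602.68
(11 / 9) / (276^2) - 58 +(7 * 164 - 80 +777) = 1225138619 / 685584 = 1787.00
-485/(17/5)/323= -0.44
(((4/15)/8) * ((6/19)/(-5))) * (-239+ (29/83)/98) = 1943997/3863650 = 0.50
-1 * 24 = -24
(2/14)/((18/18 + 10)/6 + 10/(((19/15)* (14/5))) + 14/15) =570/22289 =0.03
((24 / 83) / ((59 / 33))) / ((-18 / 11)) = -484 / 4897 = -0.10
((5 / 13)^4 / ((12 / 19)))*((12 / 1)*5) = 59375 / 28561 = 2.08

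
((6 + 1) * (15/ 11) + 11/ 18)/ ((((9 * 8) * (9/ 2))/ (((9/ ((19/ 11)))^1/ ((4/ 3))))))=2011/ 16416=0.12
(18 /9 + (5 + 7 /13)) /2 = 49 /13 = 3.77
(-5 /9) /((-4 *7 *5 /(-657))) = -73 /28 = -2.61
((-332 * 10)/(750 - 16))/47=-1660/17249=-0.10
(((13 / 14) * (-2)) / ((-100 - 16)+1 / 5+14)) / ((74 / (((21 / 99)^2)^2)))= 0.00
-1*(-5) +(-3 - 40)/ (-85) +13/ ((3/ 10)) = 12454/ 255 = 48.84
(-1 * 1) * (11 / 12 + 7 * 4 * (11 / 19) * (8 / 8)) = -3905 / 228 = -17.13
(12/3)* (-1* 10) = -40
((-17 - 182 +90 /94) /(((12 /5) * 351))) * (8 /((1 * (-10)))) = 716 /3807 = 0.19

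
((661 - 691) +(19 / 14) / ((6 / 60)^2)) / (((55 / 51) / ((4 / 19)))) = 20.64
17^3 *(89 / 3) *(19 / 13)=8307883 / 39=213022.64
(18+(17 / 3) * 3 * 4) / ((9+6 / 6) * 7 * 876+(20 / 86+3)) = 3698 / 2636899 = 0.00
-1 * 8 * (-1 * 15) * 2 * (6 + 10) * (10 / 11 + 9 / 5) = 114432 / 11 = 10402.91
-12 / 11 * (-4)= 48 / 11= 4.36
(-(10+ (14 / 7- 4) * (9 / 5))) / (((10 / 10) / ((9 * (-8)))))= 2304 / 5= 460.80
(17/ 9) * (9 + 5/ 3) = 544/ 27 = 20.15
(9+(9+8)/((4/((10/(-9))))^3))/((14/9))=50363/9072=5.55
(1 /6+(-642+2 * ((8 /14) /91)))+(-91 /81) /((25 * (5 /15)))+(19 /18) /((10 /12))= -550960439 /859950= -640.69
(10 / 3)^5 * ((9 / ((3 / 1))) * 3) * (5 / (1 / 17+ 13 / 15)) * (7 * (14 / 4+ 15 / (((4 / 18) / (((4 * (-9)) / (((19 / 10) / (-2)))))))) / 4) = 904892734375 / 10089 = 89691023.33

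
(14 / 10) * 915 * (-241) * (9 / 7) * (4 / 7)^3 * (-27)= 685889856 / 343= 1999678.88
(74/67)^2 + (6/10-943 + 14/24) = -253340341/269340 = -940.60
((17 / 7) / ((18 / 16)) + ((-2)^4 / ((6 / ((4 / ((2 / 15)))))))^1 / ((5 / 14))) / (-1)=-14248 / 63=-226.16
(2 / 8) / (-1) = -1 / 4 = -0.25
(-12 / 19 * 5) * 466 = -1471.58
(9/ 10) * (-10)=-9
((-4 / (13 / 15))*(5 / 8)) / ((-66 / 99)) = 225 / 52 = 4.33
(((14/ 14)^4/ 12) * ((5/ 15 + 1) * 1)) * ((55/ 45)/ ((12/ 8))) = 22/ 243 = 0.09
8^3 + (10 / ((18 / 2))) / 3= 13834 / 27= 512.37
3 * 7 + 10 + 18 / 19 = 607 / 19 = 31.95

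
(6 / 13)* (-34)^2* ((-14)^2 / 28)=48552 / 13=3734.77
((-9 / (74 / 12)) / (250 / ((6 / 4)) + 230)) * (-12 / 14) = 486 / 154105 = 0.00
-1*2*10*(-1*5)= 100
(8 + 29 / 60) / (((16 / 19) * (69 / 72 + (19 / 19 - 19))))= -9671 / 16360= -0.59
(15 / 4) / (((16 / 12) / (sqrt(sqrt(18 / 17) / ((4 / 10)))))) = 45 * sqrt(15) * 34^(3 / 4) / 544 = 4.51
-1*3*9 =-27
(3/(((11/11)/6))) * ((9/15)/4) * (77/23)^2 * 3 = 480249/5290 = 90.78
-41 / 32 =-1.28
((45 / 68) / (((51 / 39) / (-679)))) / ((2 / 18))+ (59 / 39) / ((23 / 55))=-3202965475 / 1036932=-3088.89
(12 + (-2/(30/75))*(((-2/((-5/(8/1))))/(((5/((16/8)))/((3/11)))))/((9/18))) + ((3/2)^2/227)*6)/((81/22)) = 2.33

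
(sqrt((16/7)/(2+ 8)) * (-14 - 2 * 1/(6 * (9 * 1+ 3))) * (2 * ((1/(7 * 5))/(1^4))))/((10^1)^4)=-101 * sqrt(70)/22050000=-0.00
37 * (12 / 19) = 444 / 19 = 23.37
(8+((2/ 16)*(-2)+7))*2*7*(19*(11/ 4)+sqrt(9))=91273/ 8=11409.12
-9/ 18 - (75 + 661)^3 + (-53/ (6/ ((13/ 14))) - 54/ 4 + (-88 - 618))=-33489874673/ 84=-398688984.20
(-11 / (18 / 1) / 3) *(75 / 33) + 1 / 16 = -173 / 432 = -0.40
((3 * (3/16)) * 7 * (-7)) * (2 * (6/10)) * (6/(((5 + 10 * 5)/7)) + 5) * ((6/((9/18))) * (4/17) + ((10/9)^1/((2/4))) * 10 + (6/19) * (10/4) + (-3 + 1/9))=-621677259/142120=-4374.31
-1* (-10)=10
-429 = -429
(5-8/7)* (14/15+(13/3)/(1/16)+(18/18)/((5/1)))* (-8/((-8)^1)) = 1359/5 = 271.80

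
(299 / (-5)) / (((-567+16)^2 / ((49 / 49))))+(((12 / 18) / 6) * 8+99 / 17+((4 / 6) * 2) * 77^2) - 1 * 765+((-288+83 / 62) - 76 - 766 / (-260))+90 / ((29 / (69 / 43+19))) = 27574623453703493 / 4024742822685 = 6851.28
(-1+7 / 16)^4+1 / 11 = 137707 / 720896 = 0.19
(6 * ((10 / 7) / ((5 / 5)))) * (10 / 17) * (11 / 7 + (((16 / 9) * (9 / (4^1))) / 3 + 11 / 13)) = 204800 / 10829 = 18.91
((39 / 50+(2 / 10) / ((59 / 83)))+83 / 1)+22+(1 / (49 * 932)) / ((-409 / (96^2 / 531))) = 1461014399393 / 13775181350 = 106.06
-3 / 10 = -0.30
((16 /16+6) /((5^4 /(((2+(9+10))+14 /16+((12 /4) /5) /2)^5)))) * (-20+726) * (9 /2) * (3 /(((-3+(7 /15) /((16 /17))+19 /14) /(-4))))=769261333573962839799 /385400000000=1996007611.76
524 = 524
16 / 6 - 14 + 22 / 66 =-11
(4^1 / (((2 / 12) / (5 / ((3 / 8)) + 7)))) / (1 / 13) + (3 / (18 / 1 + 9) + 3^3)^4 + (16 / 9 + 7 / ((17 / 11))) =60965394245 / 111537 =546593.46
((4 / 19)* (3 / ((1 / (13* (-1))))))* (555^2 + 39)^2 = -14804934782976 / 19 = -779207093840.84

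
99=99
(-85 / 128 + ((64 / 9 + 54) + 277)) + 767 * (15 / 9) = 1861379 / 1152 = 1615.78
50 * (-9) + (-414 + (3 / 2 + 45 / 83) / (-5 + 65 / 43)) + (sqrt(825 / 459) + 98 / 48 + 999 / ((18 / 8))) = -20843479 / 49800 + 5 * sqrt(187) / 51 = -417.20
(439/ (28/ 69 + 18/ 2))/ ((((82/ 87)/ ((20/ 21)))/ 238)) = 298669260/ 26609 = 11224.37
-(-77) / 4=77 / 4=19.25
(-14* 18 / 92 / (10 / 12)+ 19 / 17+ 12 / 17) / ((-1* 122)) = 2861 / 238510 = 0.01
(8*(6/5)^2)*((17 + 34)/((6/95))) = 46512/5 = 9302.40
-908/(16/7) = -1589/4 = -397.25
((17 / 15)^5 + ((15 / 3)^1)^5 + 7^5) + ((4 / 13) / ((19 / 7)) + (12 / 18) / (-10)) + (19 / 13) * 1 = 19935.38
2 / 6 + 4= 13 / 3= 4.33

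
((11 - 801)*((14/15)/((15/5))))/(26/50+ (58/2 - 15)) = -55300/3267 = -16.93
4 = 4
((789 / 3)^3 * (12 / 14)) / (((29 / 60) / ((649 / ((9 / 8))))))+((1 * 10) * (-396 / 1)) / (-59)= 222901983868520 / 11977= 18610836091.55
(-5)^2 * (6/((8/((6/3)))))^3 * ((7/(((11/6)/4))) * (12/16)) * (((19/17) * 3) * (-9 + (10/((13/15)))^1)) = 7271775/884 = 8225.99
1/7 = 0.14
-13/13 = -1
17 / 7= 2.43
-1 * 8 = -8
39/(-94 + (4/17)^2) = -3757/9050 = -0.42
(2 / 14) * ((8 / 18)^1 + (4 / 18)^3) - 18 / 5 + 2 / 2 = -64679 / 25515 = -2.53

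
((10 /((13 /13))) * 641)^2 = 41088100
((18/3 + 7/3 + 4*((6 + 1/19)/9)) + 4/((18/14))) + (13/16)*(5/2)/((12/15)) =364951/21888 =16.67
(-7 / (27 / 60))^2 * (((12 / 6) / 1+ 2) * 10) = 784000 / 81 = 9679.01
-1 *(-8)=8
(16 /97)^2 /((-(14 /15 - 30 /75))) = -480 /9409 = -0.05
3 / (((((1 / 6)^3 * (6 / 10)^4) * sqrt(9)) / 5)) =25000 / 3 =8333.33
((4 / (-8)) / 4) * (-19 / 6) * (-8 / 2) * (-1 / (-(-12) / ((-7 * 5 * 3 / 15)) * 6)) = -133 / 864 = -0.15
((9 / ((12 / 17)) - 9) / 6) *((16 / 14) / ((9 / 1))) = 5 / 63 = 0.08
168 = 168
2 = 2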